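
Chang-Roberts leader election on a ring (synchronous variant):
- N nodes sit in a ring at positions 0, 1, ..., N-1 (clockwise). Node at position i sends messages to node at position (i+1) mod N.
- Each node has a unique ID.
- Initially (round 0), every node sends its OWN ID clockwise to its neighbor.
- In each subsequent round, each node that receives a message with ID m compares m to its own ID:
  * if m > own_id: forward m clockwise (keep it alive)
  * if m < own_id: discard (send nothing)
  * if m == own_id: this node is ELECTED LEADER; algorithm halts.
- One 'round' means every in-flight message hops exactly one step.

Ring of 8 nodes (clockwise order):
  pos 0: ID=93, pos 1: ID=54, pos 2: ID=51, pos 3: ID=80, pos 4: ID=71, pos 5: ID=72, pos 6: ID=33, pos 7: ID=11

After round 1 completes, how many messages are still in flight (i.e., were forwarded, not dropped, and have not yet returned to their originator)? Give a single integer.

Round 1: pos1(id54) recv 93: fwd; pos2(id51) recv 54: fwd; pos3(id80) recv 51: drop; pos4(id71) recv 80: fwd; pos5(id72) recv 71: drop; pos6(id33) recv 72: fwd; pos7(id11) recv 33: fwd; pos0(id93) recv 11: drop
After round 1: 5 messages still in flight

Answer: 5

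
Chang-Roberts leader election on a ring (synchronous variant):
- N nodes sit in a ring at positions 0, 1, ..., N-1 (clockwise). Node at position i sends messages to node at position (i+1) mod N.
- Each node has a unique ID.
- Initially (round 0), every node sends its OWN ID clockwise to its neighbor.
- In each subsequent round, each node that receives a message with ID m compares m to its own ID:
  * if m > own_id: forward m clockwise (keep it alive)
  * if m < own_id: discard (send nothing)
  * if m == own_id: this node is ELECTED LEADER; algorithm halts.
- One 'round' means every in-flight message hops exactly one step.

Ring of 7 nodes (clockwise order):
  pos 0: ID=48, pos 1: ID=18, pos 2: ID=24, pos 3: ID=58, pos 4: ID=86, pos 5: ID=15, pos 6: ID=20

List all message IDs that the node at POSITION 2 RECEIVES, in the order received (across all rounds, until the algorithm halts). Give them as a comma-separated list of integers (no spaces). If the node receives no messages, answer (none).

Round 1: pos1(id18) recv 48: fwd; pos2(id24) recv 18: drop; pos3(id58) recv 24: drop; pos4(id86) recv 58: drop; pos5(id15) recv 86: fwd; pos6(id20) recv 15: drop; pos0(id48) recv 20: drop
Round 2: pos2(id24) recv 48: fwd; pos6(id20) recv 86: fwd
Round 3: pos3(id58) recv 48: drop; pos0(id48) recv 86: fwd
Round 4: pos1(id18) recv 86: fwd
Round 5: pos2(id24) recv 86: fwd
Round 6: pos3(id58) recv 86: fwd
Round 7: pos4(id86) recv 86: ELECTED

Answer: 18,48,86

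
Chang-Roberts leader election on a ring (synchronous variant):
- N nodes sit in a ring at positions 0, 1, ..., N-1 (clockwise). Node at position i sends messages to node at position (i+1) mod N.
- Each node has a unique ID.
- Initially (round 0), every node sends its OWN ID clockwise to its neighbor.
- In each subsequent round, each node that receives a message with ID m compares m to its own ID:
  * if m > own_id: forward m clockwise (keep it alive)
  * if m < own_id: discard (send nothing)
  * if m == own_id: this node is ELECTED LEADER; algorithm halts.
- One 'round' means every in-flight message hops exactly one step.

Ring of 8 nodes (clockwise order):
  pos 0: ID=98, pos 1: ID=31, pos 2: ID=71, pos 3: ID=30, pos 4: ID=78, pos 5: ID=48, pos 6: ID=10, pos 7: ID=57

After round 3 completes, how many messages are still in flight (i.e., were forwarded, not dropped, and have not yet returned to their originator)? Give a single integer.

Round 1: pos1(id31) recv 98: fwd; pos2(id71) recv 31: drop; pos3(id30) recv 71: fwd; pos4(id78) recv 30: drop; pos5(id48) recv 78: fwd; pos6(id10) recv 48: fwd; pos7(id57) recv 10: drop; pos0(id98) recv 57: drop
Round 2: pos2(id71) recv 98: fwd; pos4(id78) recv 71: drop; pos6(id10) recv 78: fwd; pos7(id57) recv 48: drop
Round 3: pos3(id30) recv 98: fwd; pos7(id57) recv 78: fwd
After round 3: 2 messages still in flight

Answer: 2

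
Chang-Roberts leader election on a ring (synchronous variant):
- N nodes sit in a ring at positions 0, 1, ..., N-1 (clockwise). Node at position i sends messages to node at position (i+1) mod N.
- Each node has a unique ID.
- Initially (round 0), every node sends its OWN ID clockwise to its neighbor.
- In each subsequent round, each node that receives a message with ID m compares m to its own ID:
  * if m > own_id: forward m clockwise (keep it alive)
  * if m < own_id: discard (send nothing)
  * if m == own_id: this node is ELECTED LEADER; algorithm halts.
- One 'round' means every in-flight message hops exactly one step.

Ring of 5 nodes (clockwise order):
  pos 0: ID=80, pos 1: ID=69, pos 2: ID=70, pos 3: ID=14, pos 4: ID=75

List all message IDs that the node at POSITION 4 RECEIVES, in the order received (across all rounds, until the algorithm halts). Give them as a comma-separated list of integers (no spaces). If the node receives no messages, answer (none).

Round 1: pos1(id69) recv 80: fwd; pos2(id70) recv 69: drop; pos3(id14) recv 70: fwd; pos4(id75) recv 14: drop; pos0(id80) recv 75: drop
Round 2: pos2(id70) recv 80: fwd; pos4(id75) recv 70: drop
Round 3: pos3(id14) recv 80: fwd
Round 4: pos4(id75) recv 80: fwd
Round 5: pos0(id80) recv 80: ELECTED

Answer: 14,70,80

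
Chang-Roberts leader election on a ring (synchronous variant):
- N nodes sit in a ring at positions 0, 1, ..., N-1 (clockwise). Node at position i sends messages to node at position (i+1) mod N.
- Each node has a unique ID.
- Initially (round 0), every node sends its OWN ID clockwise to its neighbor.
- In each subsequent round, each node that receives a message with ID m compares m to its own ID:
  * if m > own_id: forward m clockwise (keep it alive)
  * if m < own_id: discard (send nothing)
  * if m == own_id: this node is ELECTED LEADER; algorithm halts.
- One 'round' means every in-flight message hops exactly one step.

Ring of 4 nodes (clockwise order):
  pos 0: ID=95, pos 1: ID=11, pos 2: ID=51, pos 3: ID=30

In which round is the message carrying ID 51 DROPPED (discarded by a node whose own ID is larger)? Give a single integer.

Answer: 2

Derivation:
Round 1: pos1(id11) recv 95: fwd; pos2(id51) recv 11: drop; pos3(id30) recv 51: fwd; pos0(id95) recv 30: drop
Round 2: pos2(id51) recv 95: fwd; pos0(id95) recv 51: drop
Round 3: pos3(id30) recv 95: fwd
Round 4: pos0(id95) recv 95: ELECTED
Message ID 51 originates at pos 2; dropped at pos 0 in round 2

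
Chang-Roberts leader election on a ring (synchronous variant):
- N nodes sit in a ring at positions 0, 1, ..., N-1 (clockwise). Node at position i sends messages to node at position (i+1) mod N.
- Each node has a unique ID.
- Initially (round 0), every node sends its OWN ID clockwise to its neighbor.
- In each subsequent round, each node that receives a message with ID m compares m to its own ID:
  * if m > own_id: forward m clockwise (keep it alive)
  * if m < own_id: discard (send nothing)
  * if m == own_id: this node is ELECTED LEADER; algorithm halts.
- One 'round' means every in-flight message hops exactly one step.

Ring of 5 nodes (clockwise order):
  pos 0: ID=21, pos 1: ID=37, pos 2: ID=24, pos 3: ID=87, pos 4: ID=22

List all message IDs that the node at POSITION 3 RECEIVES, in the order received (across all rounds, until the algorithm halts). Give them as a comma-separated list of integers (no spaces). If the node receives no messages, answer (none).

Answer: 24,37,87

Derivation:
Round 1: pos1(id37) recv 21: drop; pos2(id24) recv 37: fwd; pos3(id87) recv 24: drop; pos4(id22) recv 87: fwd; pos0(id21) recv 22: fwd
Round 2: pos3(id87) recv 37: drop; pos0(id21) recv 87: fwd; pos1(id37) recv 22: drop
Round 3: pos1(id37) recv 87: fwd
Round 4: pos2(id24) recv 87: fwd
Round 5: pos3(id87) recv 87: ELECTED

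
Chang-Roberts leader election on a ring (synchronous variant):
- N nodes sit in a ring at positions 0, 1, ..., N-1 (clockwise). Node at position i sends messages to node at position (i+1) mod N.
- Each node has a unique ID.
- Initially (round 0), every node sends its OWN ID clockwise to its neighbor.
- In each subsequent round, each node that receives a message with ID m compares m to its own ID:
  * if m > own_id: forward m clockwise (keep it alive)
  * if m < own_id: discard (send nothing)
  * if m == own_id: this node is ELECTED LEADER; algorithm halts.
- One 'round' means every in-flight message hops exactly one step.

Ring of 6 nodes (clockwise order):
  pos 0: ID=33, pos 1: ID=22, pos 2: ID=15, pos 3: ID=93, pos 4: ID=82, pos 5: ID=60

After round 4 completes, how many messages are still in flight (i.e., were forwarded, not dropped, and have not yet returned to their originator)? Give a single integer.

Round 1: pos1(id22) recv 33: fwd; pos2(id15) recv 22: fwd; pos3(id93) recv 15: drop; pos4(id82) recv 93: fwd; pos5(id60) recv 82: fwd; pos0(id33) recv 60: fwd
Round 2: pos2(id15) recv 33: fwd; pos3(id93) recv 22: drop; pos5(id60) recv 93: fwd; pos0(id33) recv 82: fwd; pos1(id22) recv 60: fwd
Round 3: pos3(id93) recv 33: drop; pos0(id33) recv 93: fwd; pos1(id22) recv 82: fwd; pos2(id15) recv 60: fwd
Round 4: pos1(id22) recv 93: fwd; pos2(id15) recv 82: fwd; pos3(id93) recv 60: drop
After round 4: 2 messages still in flight

Answer: 2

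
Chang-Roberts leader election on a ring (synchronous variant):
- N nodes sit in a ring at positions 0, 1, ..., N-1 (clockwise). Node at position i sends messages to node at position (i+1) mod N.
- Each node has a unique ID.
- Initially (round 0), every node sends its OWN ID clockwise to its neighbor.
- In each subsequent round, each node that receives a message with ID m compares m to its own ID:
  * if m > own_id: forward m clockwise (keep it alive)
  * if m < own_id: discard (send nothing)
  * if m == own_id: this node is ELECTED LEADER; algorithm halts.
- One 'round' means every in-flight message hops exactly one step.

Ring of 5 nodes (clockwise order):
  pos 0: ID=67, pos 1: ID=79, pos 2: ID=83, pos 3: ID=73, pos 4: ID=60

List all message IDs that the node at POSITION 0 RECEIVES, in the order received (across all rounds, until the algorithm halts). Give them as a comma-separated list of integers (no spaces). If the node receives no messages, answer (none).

Round 1: pos1(id79) recv 67: drop; pos2(id83) recv 79: drop; pos3(id73) recv 83: fwd; pos4(id60) recv 73: fwd; pos0(id67) recv 60: drop
Round 2: pos4(id60) recv 83: fwd; pos0(id67) recv 73: fwd
Round 3: pos0(id67) recv 83: fwd; pos1(id79) recv 73: drop
Round 4: pos1(id79) recv 83: fwd
Round 5: pos2(id83) recv 83: ELECTED

Answer: 60,73,83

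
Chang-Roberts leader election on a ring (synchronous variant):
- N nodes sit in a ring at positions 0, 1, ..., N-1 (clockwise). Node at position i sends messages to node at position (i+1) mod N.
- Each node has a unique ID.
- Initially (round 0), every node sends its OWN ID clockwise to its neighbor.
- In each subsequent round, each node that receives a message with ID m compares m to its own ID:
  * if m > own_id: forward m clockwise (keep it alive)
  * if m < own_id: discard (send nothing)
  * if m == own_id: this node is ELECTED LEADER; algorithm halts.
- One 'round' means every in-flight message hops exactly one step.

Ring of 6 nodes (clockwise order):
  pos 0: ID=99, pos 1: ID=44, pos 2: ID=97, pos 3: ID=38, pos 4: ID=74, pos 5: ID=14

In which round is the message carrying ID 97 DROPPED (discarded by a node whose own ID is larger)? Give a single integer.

Answer: 4

Derivation:
Round 1: pos1(id44) recv 99: fwd; pos2(id97) recv 44: drop; pos3(id38) recv 97: fwd; pos4(id74) recv 38: drop; pos5(id14) recv 74: fwd; pos0(id99) recv 14: drop
Round 2: pos2(id97) recv 99: fwd; pos4(id74) recv 97: fwd; pos0(id99) recv 74: drop
Round 3: pos3(id38) recv 99: fwd; pos5(id14) recv 97: fwd
Round 4: pos4(id74) recv 99: fwd; pos0(id99) recv 97: drop
Round 5: pos5(id14) recv 99: fwd
Round 6: pos0(id99) recv 99: ELECTED
Message ID 97 originates at pos 2; dropped at pos 0 in round 4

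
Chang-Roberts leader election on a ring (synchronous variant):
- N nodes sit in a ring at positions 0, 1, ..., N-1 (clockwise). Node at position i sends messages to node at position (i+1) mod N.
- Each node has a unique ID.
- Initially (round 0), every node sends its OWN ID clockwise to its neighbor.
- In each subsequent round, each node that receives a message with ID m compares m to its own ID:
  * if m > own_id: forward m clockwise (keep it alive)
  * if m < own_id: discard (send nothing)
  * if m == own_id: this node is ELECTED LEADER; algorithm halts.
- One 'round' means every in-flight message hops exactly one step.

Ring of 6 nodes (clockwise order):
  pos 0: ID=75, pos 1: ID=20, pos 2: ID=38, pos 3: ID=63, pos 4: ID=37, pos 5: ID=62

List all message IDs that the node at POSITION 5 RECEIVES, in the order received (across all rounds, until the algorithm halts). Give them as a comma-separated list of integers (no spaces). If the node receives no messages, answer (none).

Round 1: pos1(id20) recv 75: fwd; pos2(id38) recv 20: drop; pos3(id63) recv 38: drop; pos4(id37) recv 63: fwd; pos5(id62) recv 37: drop; pos0(id75) recv 62: drop
Round 2: pos2(id38) recv 75: fwd; pos5(id62) recv 63: fwd
Round 3: pos3(id63) recv 75: fwd; pos0(id75) recv 63: drop
Round 4: pos4(id37) recv 75: fwd
Round 5: pos5(id62) recv 75: fwd
Round 6: pos0(id75) recv 75: ELECTED

Answer: 37,63,75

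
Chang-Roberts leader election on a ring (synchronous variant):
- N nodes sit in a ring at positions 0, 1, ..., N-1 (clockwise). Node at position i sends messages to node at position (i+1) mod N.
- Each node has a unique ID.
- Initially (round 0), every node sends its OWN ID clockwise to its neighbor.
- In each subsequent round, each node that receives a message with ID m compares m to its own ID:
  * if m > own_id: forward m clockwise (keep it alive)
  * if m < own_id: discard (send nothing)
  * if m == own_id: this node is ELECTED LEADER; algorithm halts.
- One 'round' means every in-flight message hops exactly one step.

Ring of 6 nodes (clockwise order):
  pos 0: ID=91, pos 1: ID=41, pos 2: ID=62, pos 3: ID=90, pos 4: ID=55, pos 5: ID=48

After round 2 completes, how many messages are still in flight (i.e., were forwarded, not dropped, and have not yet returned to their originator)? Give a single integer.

Round 1: pos1(id41) recv 91: fwd; pos2(id62) recv 41: drop; pos3(id90) recv 62: drop; pos4(id55) recv 90: fwd; pos5(id48) recv 55: fwd; pos0(id91) recv 48: drop
Round 2: pos2(id62) recv 91: fwd; pos5(id48) recv 90: fwd; pos0(id91) recv 55: drop
After round 2: 2 messages still in flight

Answer: 2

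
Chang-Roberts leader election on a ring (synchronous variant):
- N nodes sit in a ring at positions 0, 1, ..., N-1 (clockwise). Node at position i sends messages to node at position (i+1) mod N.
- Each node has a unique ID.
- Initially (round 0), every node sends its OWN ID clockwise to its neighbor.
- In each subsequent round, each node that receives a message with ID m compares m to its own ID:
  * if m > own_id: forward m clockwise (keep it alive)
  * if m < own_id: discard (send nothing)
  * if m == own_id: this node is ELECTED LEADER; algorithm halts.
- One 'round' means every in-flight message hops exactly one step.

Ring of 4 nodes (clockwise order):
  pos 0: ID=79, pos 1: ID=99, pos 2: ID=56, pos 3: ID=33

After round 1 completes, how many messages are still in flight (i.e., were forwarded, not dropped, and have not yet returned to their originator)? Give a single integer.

Answer: 2

Derivation:
Round 1: pos1(id99) recv 79: drop; pos2(id56) recv 99: fwd; pos3(id33) recv 56: fwd; pos0(id79) recv 33: drop
After round 1: 2 messages still in flight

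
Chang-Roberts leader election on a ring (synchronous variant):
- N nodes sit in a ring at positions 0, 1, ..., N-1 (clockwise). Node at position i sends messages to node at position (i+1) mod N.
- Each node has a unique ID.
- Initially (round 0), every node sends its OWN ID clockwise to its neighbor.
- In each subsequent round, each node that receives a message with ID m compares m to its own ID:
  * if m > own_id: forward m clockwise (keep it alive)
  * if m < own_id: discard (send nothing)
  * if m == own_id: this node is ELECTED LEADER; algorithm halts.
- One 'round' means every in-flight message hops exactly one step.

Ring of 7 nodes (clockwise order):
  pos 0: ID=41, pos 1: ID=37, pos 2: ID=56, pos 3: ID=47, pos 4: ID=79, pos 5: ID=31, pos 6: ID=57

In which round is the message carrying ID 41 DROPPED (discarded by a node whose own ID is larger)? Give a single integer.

Answer: 2

Derivation:
Round 1: pos1(id37) recv 41: fwd; pos2(id56) recv 37: drop; pos3(id47) recv 56: fwd; pos4(id79) recv 47: drop; pos5(id31) recv 79: fwd; pos6(id57) recv 31: drop; pos0(id41) recv 57: fwd
Round 2: pos2(id56) recv 41: drop; pos4(id79) recv 56: drop; pos6(id57) recv 79: fwd; pos1(id37) recv 57: fwd
Round 3: pos0(id41) recv 79: fwd; pos2(id56) recv 57: fwd
Round 4: pos1(id37) recv 79: fwd; pos3(id47) recv 57: fwd
Round 5: pos2(id56) recv 79: fwd; pos4(id79) recv 57: drop
Round 6: pos3(id47) recv 79: fwd
Round 7: pos4(id79) recv 79: ELECTED
Message ID 41 originates at pos 0; dropped at pos 2 in round 2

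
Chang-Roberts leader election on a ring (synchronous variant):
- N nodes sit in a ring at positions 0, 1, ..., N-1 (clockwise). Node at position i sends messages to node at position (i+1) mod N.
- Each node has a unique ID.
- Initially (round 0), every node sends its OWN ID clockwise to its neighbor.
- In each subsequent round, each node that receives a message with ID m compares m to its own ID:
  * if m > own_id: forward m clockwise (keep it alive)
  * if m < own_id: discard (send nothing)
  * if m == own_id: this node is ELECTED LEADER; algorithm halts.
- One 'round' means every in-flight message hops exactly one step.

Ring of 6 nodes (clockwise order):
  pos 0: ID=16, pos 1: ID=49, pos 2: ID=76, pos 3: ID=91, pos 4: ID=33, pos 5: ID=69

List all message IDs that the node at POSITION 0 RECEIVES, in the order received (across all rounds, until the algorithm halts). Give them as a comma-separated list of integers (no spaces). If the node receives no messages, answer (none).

Answer: 69,91

Derivation:
Round 1: pos1(id49) recv 16: drop; pos2(id76) recv 49: drop; pos3(id91) recv 76: drop; pos4(id33) recv 91: fwd; pos5(id69) recv 33: drop; pos0(id16) recv 69: fwd
Round 2: pos5(id69) recv 91: fwd; pos1(id49) recv 69: fwd
Round 3: pos0(id16) recv 91: fwd; pos2(id76) recv 69: drop
Round 4: pos1(id49) recv 91: fwd
Round 5: pos2(id76) recv 91: fwd
Round 6: pos3(id91) recv 91: ELECTED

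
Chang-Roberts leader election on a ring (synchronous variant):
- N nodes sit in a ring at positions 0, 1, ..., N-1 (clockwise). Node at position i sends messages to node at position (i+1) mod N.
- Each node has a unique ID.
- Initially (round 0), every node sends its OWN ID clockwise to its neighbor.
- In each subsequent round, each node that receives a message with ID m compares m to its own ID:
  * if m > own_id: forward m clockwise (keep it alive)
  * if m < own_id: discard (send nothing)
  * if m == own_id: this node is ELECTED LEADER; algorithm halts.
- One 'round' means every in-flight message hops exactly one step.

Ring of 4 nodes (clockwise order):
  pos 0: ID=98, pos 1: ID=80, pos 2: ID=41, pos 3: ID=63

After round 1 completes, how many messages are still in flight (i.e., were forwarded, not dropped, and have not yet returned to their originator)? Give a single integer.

Answer: 2

Derivation:
Round 1: pos1(id80) recv 98: fwd; pos2(id41) recv 80: fwd; pos3(id63) recv 41: drop; pos0(id98) recv 63: drop
After round 1: 2 messages still in flight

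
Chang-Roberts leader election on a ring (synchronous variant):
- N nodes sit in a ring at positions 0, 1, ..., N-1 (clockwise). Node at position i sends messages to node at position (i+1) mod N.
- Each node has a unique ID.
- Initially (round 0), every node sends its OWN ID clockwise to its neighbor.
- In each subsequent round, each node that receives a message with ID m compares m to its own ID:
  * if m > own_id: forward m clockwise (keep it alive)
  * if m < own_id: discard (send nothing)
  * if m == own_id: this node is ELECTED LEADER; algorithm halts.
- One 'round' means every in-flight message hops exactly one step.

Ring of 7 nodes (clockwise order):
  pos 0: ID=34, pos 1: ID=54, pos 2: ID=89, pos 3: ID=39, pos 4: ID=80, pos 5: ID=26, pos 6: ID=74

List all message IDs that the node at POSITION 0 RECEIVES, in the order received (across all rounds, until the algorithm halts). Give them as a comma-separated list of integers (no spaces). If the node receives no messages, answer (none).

Answer: 74,80,89

Derivation:
Round 1: pos1(id54) recv 34: drop; pos2(id89) recv 54: drop; pos3(id39) recv 89: fwd; pos4(id80) recv 39: drop; pos5(id26) recv 80: fwd; pos6(id74) recv 26: drop; pos0(id34) recv 74: fwd
Round 2: pos4(id80) recv 89: fwd; pos6(id74) recv 80: fwd; pos1(id54) recv 74: fwd
Round 3: pos5(id26) recv 89: fwd; pos0(id34) recv 80: fwd; pos2(id89) recv 74: drop
Round 4: pos6(id74) recv 89: fwd; pos1(id54) recv 80: fwd
Round 5: pos0(id34) recv 89: fwd; pos2(id89) recv 80: drop
Round 6: pos1(id54) recv 89: fwd
Round 7: pos2(id89) recv 89: ELECTED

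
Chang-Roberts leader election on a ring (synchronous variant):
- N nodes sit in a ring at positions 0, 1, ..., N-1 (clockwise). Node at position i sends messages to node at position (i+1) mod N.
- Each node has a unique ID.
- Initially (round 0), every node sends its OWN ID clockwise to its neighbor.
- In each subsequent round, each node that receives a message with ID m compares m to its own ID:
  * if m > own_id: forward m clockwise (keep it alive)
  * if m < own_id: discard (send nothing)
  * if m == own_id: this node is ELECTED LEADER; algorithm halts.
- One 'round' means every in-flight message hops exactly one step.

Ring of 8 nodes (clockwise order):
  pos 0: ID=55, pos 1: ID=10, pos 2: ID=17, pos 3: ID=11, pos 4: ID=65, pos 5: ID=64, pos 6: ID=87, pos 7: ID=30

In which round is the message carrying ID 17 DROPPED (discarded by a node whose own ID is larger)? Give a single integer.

Round 1: pos1(id10) recv 55: fwd; pos2(id17) recv 10: drop; pos3(id11) recv 17: fwd; pos4(id65) recv 11: drop; pos5(id64) recv 65: fwd; pos6(id87) recv 64: drop; pos7(id30) recv 87: fwd; pos0(id55) recv 30: drop
Round 2: pos2(id17) recv 55: fwd; pos4(id65) recv 17: drop; pos6(id87) recv 65: drop; pos0(id55) recv 87: fwd
Round 3: pos3(id11) recv 55: fwd; pos1(id10) recv 87: fwd
Round 4: pos4(id65) recv 55: drop; pos2(id17) recv 87: fwd
Round 5: pos3(id11) recv 87: fwd
Round 6: pos4(id65) recv 87: fwd
Round 7: pos5(id64) recv 87: fwd
Round 8: pos6(id87) recv 87: ELECTED
Message ID 17 originates at pos 2; dropped at pos 4 in round 2

Answer: 2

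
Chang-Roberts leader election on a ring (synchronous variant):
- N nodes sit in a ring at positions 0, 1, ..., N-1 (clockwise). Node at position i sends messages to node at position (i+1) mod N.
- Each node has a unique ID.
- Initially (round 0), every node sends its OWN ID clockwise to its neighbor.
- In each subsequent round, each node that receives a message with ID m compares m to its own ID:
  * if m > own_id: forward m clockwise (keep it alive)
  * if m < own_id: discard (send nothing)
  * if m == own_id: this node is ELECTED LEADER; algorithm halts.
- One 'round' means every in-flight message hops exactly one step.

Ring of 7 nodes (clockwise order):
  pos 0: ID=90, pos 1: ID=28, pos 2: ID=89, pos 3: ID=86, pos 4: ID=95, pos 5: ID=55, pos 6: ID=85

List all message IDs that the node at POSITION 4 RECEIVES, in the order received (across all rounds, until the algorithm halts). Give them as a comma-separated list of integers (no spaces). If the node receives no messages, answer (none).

Round 1: pos1(id28) recv 90: fwd; pos2(id89) recv 28: drop; pos3(id86) recv 89: fwd; pos4(id95) recv 86: drop; pos5(id55) recv 95: fwd; pos6(id85) recv 55: drop; pos0(id90) recv 85: drop
Round 2: pos2(id89) recv 90: fwd; pos4(id95) recv 89: drop; pos6(id85) recv 95: fwd
Round 3: pos3(id86) recv 90: fwd; pos0(id90) recv 95: fwd
Round 4: pos4(id95) recv 90: drop; pos1(id28) recv 95: fwd
Round 5: pos2(id89) recv 95: fwd
Round 6: pos3(id86) recv 95: fwd
Round 7: pos4(id95) recv 95: ELECTED

Answer: 86,89,90,95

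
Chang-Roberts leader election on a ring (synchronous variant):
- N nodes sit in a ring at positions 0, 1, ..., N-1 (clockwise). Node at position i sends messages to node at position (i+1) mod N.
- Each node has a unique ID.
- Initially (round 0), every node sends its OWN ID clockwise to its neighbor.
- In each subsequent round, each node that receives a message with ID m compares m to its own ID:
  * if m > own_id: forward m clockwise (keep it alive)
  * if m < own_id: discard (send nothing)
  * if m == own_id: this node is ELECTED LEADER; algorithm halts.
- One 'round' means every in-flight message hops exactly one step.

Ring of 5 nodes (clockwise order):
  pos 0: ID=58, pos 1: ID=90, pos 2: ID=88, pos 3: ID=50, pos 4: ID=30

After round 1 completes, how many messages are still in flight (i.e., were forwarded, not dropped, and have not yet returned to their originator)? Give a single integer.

Round 1: pos1(id90) recv 58: drop; pos2(id88) recv 90: fwd; pos3(id50) recv 88: fwd; pos4(id30) recv 50: fwd; pos0(id58) recv 30: drop
After round 1: 3 messages still in flight

Answer: 3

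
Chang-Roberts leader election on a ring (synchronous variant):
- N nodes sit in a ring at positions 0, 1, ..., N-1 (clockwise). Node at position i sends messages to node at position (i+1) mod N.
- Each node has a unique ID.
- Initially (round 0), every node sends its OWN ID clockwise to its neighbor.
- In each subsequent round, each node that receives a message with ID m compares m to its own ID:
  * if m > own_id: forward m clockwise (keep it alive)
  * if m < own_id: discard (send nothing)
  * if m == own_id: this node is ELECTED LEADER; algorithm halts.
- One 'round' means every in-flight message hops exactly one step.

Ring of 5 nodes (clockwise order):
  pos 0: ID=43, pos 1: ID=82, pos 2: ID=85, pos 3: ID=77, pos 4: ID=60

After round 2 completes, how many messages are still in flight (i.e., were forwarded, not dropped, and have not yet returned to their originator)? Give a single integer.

Round 1: pos1(id82) recv 43: drop; pos2(id85) recv 82: drop; pos3(id77) recv 85: fwd; pos4(id60) recv 77: fwd; pos0(id43) recv 60: fwd
Round 2: pos4(id60) recv 85: fwd; pos0(id43) recv 77: fwd; pos1(id82) recv 60: drop
After round 2: 2 messages still in flight

Answer: 2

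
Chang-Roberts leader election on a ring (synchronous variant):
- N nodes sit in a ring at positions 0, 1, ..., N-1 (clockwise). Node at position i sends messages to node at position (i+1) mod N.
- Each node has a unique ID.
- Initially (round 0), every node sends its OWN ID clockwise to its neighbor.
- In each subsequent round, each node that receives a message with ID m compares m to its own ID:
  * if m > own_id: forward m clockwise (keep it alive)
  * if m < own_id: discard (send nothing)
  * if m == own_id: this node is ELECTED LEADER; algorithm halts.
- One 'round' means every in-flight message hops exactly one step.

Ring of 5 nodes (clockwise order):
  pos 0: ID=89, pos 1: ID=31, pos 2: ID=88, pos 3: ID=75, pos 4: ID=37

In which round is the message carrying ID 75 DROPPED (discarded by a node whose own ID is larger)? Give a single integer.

Round 1: pos1(id31) recv 89: fwd; pos2(id88) recv 31: drop; pos3(id75) recv 88: fwd; pos4(id37) recv 75: fwd; pos0(id89) recv 37: drop
Round 2: pos2(id88) recv 89: fwd; pos4(id37) recv 88: fwd; pos0(id89) recv 75: drop
Round 3: pos3(id75) recv 89: fwd; pos0(id89) recv 88: drop
Round 4: pos4(id37) recv 89: fwd
Round 5: pos0(id89) recv 89: ELECTED
Message ID 75 originates at pos 3; dropped at pos 0 in round 2

Answer: 2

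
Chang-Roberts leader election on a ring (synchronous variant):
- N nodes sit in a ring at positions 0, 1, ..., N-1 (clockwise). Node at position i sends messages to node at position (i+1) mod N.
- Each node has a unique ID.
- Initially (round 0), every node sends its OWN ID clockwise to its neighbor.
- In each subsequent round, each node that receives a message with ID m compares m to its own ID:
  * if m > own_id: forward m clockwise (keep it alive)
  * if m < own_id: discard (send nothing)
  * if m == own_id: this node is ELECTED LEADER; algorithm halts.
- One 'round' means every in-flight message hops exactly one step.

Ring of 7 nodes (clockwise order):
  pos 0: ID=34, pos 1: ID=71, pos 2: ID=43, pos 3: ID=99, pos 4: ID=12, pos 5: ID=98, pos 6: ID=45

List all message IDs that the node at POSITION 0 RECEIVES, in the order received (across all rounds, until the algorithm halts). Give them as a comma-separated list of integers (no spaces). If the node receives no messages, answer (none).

Answer: 45,98,99

Derivation:
Round 1: pos1(id71) recv 34: drop; pos2(id43) recv 71: fwd; pos3(id99) recv 43: drop; pos4(id12) recv 99: fwd; pos5(id98) recv 12: drop; pos6(id45) recv 98: fwd; pos0(id34) recv 45: fwd
Round 2: pos3(id99) recv 71: drop; pos5(id98) recv 99: fwd; pos0(id34) recv 98: fwd; pos1(id71) recv 45: drop
Round 3: pos6(id45) recv 99: fwd; pos1(id71) recv 98: fwd
Round 4: pos0(id34) recv 99: fwd; pos2(id43) recv 98: fwd
Round 5: pos1(id71) recv 99: fwd; pos3(id99) recv 98: drop
Round 6: pos2(id43) recv 99: fwd
Round 7: pos3(id99) recv 99: ELECTED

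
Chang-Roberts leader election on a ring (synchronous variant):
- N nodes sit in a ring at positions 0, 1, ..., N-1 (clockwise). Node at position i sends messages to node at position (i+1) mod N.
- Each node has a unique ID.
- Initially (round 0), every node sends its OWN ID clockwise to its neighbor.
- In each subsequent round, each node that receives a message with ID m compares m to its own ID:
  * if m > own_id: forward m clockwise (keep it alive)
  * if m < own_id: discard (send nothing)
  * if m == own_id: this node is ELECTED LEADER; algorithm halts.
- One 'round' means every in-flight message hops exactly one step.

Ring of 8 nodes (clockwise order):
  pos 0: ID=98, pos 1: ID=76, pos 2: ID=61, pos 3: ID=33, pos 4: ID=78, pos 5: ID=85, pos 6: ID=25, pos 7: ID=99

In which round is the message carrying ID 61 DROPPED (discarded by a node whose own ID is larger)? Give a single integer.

Answer: 2

Derivation:
Round 1: pos1(id76) recv 98: fwd; pos2(id61) recv 76: fwd; pos3(id33) recv 61: fwd; pos4(id78) recv 33: drop; pos5(id85) recv 78: drop; pos6(id25) recv 85: fwd; pos7(id99) recv 25: drop; pos0(id98) recv 99: fwd
Round 2: pos2(id61) recv 98: fwd; pos3(id33) recv 76: fwd; pos4(id78) recv 61: drop; pos7(id99) recv 85: drop; pos1(id76) recv 99: fwd
Round 3: pos3(id33) recv 98: fwd; pos4(id78) recv 76: drop; pos2(id61) recv 99: fwd
Round 4: pos4(id78) recv 98: fwd; pos3(id33) recv 99: fwd
Round 5: pos5(id85) recv 98: fwd; pos4(id78) recv 99: fwd
Round 6: pos6(id25) recv 98: fwd; pos5(id85) recv 99: fwd
Round 7: pos7(id99) recv 98: drop; pos6(id25) recv 99: fwd
Round 8: pos7(id99) recv 99: ELECTED
Message ID 61 originates at pos 2; dropped at pos 4 in round 2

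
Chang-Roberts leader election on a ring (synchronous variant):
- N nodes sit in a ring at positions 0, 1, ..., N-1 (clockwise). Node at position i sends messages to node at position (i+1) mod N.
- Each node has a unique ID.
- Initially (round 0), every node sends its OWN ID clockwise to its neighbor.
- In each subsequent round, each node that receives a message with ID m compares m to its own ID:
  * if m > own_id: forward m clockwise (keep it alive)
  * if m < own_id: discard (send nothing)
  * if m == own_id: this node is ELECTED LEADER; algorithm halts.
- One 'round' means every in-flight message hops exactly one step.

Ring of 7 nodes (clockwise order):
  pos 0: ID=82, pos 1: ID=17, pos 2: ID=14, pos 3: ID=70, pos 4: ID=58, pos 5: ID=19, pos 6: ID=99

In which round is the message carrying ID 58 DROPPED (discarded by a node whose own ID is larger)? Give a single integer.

Answer: 2

Derivation:
Round 1: pos1(id17) recv 82: fwd; pos2(id14) recv 17: fwd; pos3(id70) recv 14: drop; pos4(id58) recv 70: fwd; pos5(id19) recv 58: fwd; pos6(id99) recv 19: drop; pos0(id82) recv 99: fwd
Round 2: pos2(id14) recv 82: fwd; pos3(id70) recv 17: drop; pos5(id19) recv 70: fwd; pos6(id99) recv 58: drop; pos1(id17) recv 99: fwd
Round 3: pos3(id70) recv 82: fwd; pos6(id99) recv 70: drop; pos2(id14) recv 99: fwd
Round 4: pos4(id58) recv 82: fwd; pos3(id70) recv 99: fwd
Round 5: pos5(id19) recv 82: fwd; pos4(id58) recv 99: fwd
Round 6: pos6(id99) recv 82: drop; pos5(id19) recv 99: fwd
Round 7: pos6(id99) recv 99: ELECTED
Message ID 58 originates at pos 4; dropped at pos 6 in round 2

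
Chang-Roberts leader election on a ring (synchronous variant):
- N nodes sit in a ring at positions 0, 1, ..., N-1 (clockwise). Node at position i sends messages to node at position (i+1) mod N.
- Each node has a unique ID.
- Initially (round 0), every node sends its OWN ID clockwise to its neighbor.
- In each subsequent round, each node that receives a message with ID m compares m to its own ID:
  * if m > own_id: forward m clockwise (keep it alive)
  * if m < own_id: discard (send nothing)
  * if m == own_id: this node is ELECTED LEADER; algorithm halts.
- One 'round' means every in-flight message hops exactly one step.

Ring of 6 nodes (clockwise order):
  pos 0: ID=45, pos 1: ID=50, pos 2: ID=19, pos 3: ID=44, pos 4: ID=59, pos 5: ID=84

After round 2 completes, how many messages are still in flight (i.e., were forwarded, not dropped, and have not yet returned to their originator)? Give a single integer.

Answer: 2

Derivation:
Round 1: pos1(id50) recv 45: drop; pos2(id19) recv 50: fwd; pos3(id44) recv 19: drop; pos4(id59) recv 44: drop; pos5(id84) recv 59: drop; pos0(id45) recv 84: fwd
Round 2: pos3(id44) recv 50: fwd; pos1(id50) recv 84: fwd
After round 2: 2 messages still in flight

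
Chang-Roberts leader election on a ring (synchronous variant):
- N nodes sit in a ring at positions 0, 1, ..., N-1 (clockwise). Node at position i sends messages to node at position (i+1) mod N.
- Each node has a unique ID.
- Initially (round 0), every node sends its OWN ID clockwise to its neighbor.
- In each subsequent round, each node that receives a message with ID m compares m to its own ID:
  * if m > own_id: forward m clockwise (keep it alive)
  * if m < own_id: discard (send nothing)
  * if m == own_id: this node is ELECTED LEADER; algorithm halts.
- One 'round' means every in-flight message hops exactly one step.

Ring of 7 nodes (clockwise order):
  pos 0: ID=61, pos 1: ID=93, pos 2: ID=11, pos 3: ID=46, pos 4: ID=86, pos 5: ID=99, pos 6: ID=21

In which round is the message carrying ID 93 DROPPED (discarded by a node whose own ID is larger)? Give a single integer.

Answer: 4

Derivation:
Round 1: pos1(id93) recv 61: drop; pos2(id11) recv 93: fwd; pos3(id46) recv 11: drop; pos4(id86) recv 46: drop; pos5(id99) recv 86: drop; pos6(id21) recv 99: fwd; pos0(id61) recv 21: drop
Round 2: pos3(id46) recv 93: fwd; pos0(id61) recv 99: fwd
Round 3: pos4(id86) recv 93: fwd; pos1(id93) recv 99: fwd
Round 4: pos5(id99) recv 93: drop; pos2(id11) recv 99: fwd
Round 5: pos3(id46) recv 99: fwd
Round 6: pos4(id86) recv 99: fwd
Round 7: pos5(id99) recv 99: ELECTED
Message ID 93 originates at pos 1; dropped at pos 5 in round 4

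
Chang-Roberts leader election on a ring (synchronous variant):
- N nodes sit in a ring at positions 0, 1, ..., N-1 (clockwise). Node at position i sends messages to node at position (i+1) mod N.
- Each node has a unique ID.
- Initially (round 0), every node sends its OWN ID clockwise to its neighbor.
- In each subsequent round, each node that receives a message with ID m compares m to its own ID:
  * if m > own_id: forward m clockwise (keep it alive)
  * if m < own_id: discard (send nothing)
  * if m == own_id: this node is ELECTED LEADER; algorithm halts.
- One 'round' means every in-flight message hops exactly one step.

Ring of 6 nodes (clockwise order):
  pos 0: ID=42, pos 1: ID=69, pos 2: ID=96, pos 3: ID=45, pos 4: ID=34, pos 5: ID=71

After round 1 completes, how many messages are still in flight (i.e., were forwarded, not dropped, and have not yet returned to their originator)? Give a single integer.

Answer: 3

Derivation:
Round 1: pos1(id69) recv 42: drop; pos2(id96) recv 69: drop; pos3(id45) recv 96: fwd; pos4(id34) recv 45: fwd; pos5(id71) recv 34: drop; pos0(id42) recv 71: fwd
After round 1: 3 messages still in flight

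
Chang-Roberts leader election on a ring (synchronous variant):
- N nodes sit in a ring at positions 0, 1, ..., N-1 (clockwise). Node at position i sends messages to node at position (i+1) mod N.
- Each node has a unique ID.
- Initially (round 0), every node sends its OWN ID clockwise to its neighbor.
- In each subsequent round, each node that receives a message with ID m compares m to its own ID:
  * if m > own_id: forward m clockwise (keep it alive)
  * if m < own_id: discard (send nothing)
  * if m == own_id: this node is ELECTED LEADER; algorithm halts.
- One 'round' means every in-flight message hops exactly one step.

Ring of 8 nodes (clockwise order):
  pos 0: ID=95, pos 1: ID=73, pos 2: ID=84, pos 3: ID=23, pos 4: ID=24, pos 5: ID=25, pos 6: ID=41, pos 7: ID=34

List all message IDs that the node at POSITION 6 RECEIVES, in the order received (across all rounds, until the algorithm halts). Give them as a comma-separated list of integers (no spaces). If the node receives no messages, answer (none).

Round 1: pos1(id73) recv 95: fwd; pos2(id84) recv 73: drop; pos3(id23) recv 84: fwd; pos4(id24) recv 23: drop; pos5(id25) recv 24: drop; pos6(id41) recv 25: drop; pos7(id34) recv 41: fwd; pos0(id95) recv 34: drop
Round 2: pos2(id84) recv 95: fwd; pos4(id24) recv 84: fwd; pos0(id95) recv 41: drop
Round 3: pos3(id23) recv 95: fwd; pos5(id25) recv 84: fwd
Round 4: pos4(id24) recv 95: fwd; pos6(id41) recv 84: fwd
Round 5: pos5(id25) recv 95: fwd; pos7(id34) recv 84: fwd
Round 6: pos6(id41) recv 95: fwd; pos0(id95) recv 84: drop
Round 7: pos7(id34) recv 95: fwd
Round 8: pos0(id95) recv 95: ELECTED

Answer: 25,84,95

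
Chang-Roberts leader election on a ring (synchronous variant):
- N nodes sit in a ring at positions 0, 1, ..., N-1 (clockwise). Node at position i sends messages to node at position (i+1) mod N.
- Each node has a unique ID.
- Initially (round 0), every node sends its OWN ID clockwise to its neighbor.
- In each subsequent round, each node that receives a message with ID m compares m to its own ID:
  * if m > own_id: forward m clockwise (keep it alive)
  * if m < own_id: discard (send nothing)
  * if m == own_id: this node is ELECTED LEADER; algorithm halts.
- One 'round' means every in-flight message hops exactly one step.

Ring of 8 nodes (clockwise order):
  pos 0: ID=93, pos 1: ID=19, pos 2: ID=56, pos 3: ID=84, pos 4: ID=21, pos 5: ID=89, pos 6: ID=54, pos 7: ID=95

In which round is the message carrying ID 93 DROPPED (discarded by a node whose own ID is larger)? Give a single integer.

Answer: 7

Derivation:
Round 1: pos1(id19) recv 93: fwd; pos2(id56) recv 19: drop; pos3(id84) recv 56: drop; pos4(id21) recv 84: fwd; pos5(id89) recv 21: drop; pos6(id54) recv 89: fwd; pos7(id95) recv 54: drop; pos0(id93) recv 95: fwd
Round 2: pos2(id56) recv 93: fwd; pos5(id89) recv 84: drop; pos7(id95) recv 89: drop; pos1(id19) recv 95: fwd
Round 3: pos3(id84) recv 93: fwd; pos2(id56) recv 95: fwd
Round 4: pos4(id21) recv 93: fwd; pos3(id84) recv 95: fwd
Round 5: pos5(id89) recv 93: fwd; pos4(id21) recv 95: fwd
Round 6: pos6(id54) recv 93: fwd; pos5(id89) recv 95: fwd
Round 7: pos7(id95) recv 93: drop; pos6(id54) recv 95: fwd
Round 8: pos7(id95) recv 95: ELECTED
Message ID 93 originates at pos 0; dropped at pos 7 in round 7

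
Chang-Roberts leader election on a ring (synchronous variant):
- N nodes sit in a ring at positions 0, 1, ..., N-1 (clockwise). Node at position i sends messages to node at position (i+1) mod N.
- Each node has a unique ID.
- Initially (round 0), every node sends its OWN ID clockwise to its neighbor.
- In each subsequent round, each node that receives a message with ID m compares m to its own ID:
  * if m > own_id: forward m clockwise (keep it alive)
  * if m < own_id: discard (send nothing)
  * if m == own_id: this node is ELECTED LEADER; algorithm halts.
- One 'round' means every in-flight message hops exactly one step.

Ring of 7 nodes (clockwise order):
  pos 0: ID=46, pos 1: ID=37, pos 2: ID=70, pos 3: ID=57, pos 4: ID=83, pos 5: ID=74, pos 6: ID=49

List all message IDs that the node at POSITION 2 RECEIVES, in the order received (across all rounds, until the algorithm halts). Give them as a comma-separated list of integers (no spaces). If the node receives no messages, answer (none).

Answer: 37,46,49,74,83

Derivation:
Round 1: pos1(id37) recv 46: fwd; pos2(id70) recv 37: drop; pos3(id57) recv 70: fwd; pos4(id83) recv 57: drop; pos5(id74) recv 83: fwd; pos6(id49) recv 74: fwd; pos0(id46) recv 49: fwd
Round 2: pos2(id70) recv 46: drop; pos4(id83) recv 70: drop; pos6(id49) recv 83: fwd; pos0(id46) recv 74: fwd; pos1(id37) recv 49: fwd
Round 3: pos0(id46) recv 83: fwd; pos1(id37) recv 74: fwd; pos2(id70) recv 49: drop
Round 4: pos1(id37) recv 83: fwd; pos2(id70) recv 74: fwd
Round 5: pos2(id70) recv 83: fwd; pos3(id57) recv 74: fwd
Round 6: pos3(id57) recv 83: fwd; pos4(id83) recv 74: drop
Round 7: pos4(id83) recv 83: ELECTED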